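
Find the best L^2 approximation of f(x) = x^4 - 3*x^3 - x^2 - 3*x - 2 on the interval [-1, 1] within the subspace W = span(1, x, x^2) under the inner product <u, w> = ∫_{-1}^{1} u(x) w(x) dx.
g(x) = -x^2/7 - 24*x/5 - 73/35

The best approximation g ∈ W is the orthogonal projection of f onto W. Writing g = a_0 + a_1 x + a_2 x^2, the coefficients solve the normal equations G · a = b where
  G_{ij} = <φ_i, φ_j> and b_i = <f, φ_i>, with φ_0 = 1, φ_1 = x, φ_2 = x^2.
G =
  [2, 0, 2/3]
  [0, 2/3, 0]
  [2/3, 0, 2/5],
b = (-64/15, -16/5, -152/105).
Solving gives a_0 = -73/35, a_1 = -24/5, a_2 = -1/7, so
  g(x) = -x^2/7 - 24*x/5 - 73/35.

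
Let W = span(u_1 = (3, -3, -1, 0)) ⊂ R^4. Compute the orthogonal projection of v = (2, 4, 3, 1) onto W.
proj_W(v) = (-27/19, 27/19, 9/19, 0)

Set up U = [u_1 | ... | u_1] ∈ R^(4×1). The projector onto W = col(U) is P = U (U^T U)^(-1) U^T.
Compute U^T U =
  [19],
and U^T v = (-9).
Solve U^T U · c = U^T v for the coefficients: c = (-9/19). The projection is proj_W(v) = U c.
Check: (v - proj_W(v)) · u_1 = 0  (should be 0).
Result: proj_W(v) = (-27/19, 27/19, 9/19, 0).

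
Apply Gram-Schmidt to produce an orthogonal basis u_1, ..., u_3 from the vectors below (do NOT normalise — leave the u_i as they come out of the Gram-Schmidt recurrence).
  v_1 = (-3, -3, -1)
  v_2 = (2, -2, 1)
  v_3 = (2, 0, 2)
Orthogonal basis:
  u_1 = (-3, -3, -1)
  u_2 = (35/19, -41/19, 18/19)
  u_3 = (-7/17, 7/85, 84/85)

Apply the Gram-Schmidt recurrence
  u_1 = v_1
  u_i = v_i − Σ_{j<i} ((v_i · u_j) / (u_j · u_j)) · u_j.

Step by step this gives:
  u_1 = (-3, -3, -1)
  u_2 = (35/19, -41/19, 18/19)
  u_3 = (-7/17, 7/85, 84/85)

Orthogonality check:
  u_2 · u_1 = 0 (should be 0)
  u_3 · u_1 = 0 (should be 0)
  u_3 · u_2 = 0 (should be 0)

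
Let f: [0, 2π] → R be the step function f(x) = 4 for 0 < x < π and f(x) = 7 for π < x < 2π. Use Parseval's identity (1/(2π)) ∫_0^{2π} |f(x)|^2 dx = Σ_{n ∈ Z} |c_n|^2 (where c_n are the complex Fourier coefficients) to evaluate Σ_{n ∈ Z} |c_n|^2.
Σ |c_n|^2 = 65/2

Parseval equates the L^2 energy of f (normalised by 1/(2π)) with the ℓ^2 sum of its Fourier coefficients: (1/(2π)) ∫_0^{2π} |f|^2 = Σ |c_n|^2.
Compute the left side: (1/(2π)) [∫_0^π 4^2 dx + ∫_π^{2π} 7^2 dx] = (1/(2π)) · (16π + 49π) = (16 + 49)/2 = 65/2.
So Σ_{n ∈ Z} |c_n|^2 = 65/2.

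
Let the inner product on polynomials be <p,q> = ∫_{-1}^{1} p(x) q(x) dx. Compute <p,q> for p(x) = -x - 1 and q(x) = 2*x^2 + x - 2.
<p,q> = 2

Expand the product: p(x)·q(x) = -2*x^3 - 3*x^2 + x + 2.
∫_{-1}^{1} of each monomial x^k gives [2/(k+1) if k even, 0 if k odd]. Integrating term-by-term (or equivalently evaluating the antiderivative F(x) = -x^4/2 - x^3 + x^2/2 + 2*x at the endpoints):
  F(1) − F(−1) = 1 − (-1) = 2.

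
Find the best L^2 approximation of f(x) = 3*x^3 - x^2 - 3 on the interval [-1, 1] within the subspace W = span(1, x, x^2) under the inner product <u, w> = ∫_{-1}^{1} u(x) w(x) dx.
g(x) = -x^2 + 9*x/5 - 3

The best approximation g ∈ W is the orthogonal projection of f onto W. Writing g = a_0 + a_1 x + a_2 x^2, the coefficients solve the normal equations G · a = b where
  G_{ij} = <φ_i, φ_j> and b_i = <f, φ_i>, with φ_0 = 1, φ_1 = x, φ_2 = x^2.
G =
  [2, 0, 2/3]
  [0, 2/3, 0]
  [2/3, 0, 2/5],
b = (-20/3, 6/5, -12/5).
Solving gives a_0 = -3, a_1 = 9/5, a_2 = -1, so
  g(x) = -x^2 + 9*x/5 - 3.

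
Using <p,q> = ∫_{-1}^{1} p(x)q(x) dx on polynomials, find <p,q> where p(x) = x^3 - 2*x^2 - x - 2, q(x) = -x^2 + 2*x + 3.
<p,q> = -72/5

Expand the product: p(x)·q(x) = -x^5 + 4*x^4 - 6*x^2 - 7*x - 6.
∫_{-1}^{1} of each monomial x^k gives [2/(k+1) if k even, 0 if k odd]. Integrating term-by-term (or equivalently evaluating the antiderivative F(x) = -x^6/6 + 4*x^5/5 - 2*x^3 - 7*x^2/2 - 6*x at the endpoints):
  F(1) − F(−1) = -163/15 − (53/15) = -72/5.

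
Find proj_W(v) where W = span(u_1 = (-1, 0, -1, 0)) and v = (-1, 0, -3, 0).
proj_W(v) = (-2, 0, -2, 0)

Set up U = [u_1 | ... | u_1] ∈ R^(4×1). The projector onto W = col(U) is P = U (U^T U)^(-1) U^T.
Compute U^T U =
  [2],
and U^T v = (4).
Solve U^T U · c = U^T v for the coefficients: c = (2). The projection is proj_W(v) = U c.
Check: (v - proj_W(v)) · u_1 = 0  (should be 0).
Result: proj_W(v) = (-2, 0, -2, 0).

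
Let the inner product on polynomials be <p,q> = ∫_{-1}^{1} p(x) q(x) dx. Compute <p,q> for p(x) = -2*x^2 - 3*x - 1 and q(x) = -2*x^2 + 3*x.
<p,q> = -46/15

Expand the product: p(x)·q(x) = 4*x^4 - 7*x^2 - 3*x.
∫_{-1}^{1} of each monomial x^k gives [2/(k+1) if k even, 0 if k odd]. Integrating term-by-term (or equivalently evaluating the antiderivative F(x) = 4*x^5/5 - 7*x^3/3 - 3*x^2/2 at the endpoints):
  F(1) − F(−1) = -91/30 − (1/30) = -46/15.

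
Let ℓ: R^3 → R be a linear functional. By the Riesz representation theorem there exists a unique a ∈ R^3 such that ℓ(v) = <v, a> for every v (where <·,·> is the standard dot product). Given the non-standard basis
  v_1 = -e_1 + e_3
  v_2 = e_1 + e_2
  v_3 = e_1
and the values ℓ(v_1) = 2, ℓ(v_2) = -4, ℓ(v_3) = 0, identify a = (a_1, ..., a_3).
a = (0, -4, 2)

Write a = (a_1, ..., a_3) in the standard basis. For each basis vector v_i, ℓ(v_i) = <v_i, a> is a linear equation in the a_j's. Collect the n equations into a matrix system V a = ℓ, where row i of V is v_i (expressed in the standard basis). Since V is invertible (lower-triangular with 1s on the diagonal, up to permutation), solve by back-substitution:
  V =
[[-1, 0, 1],
 [1, 1, 0],
 [1, 0, 0]]
  V a = (2, -4, 0)
Solving gives a = (0, -4, 2).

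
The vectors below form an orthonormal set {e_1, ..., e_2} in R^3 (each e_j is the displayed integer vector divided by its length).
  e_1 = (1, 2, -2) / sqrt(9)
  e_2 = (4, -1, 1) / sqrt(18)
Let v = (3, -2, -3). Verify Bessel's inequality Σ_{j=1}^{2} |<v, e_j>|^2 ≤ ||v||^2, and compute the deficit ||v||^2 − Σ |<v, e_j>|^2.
Σ |<v, e_j>|^2 = 19/2; ||v||^2 = 22; deficit = 25/2

Write each e_j = u_j / sqrt(<u_j, u_j>) where u_j is the displayed integer vector. Then <v, e_j> = <v, u_j> / sqrt(<u_j, u_j>), so |<v, e_j>|^2 = <v, u_j>^2 / <u_j, u_j>.
Coefficients: <v, e_1> = 5/sqrt(9), <v, e_2> = 11/sqrt(18).
Square and sum: Σ |<v, e_j>|^2 = 19/2.
Compute ||v||^2 = v·v = 22.
Deficit = 22 − 19/2 = 25/2 ≥ 0, confirming Bessel's inequality. (The deficit equals ||v − Σ <v,e_j> e_j||^2, the squared distance from v to span{e_j}.)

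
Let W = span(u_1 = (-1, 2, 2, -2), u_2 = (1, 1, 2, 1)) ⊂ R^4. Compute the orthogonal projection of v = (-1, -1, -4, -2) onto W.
proj_W(v) = (-71/41, -139/82, -140/41, -143/82)

Set up U = [u_1 | ... | u_2] ∈ R^(4×2). The projector onto W = col(U) is P = U (U^T U)^(-1) U^T.
Compute U^T U =
  [13, 3]
  [3, 7],
and U^T v = (-5, -12).
Solve U^T U · c = U^T v for the coefficients: c = (1/82, -141/82). The projection is proj_W(v) = U c.
Check: (v - proj_W(v)) · u_1 = 0  (should be 0).
Check: (v - proj_W(v)) · u_2 = 0  (should be 0).
Result: proj_W(v) = (-71/41, -139/82, -140/41, -143/82).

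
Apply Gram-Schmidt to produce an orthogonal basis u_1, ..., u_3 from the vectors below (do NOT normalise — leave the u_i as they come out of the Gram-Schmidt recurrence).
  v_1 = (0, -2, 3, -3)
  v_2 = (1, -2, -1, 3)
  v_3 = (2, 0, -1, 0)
Orthogonal basis:
  u_1 = (0, -2, 3, -3)
  u_2 = (1, -30/11, 1/11, 21/11)
  u_3 = (35/19, 3/19, -23/38, -27/38)

Apply the Gram-Schmidt recurrence
  u_1 = v_1
  u_i = v_i − Σ_{j<i} ((v_i · u_j) / (u_j · u_j)) · u_j.

Step by step this gives:
  u_1 = (0, -2, 3, -3)
  u_2 = (1, -30/11, 1/11, 21/11)
  u_3 = (35/19, 3/19, -23/38, -27/38)

Orthogonality check:
  u_2 · u_1 = 0 (should be 0)
  u_3 · u_1 = 0 (should be 0)
  u_3 · u_2 = 0 (should be 0)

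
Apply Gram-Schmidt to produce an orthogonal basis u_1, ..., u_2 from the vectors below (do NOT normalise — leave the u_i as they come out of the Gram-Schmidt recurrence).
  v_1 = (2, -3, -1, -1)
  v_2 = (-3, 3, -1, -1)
Orthogonal basis:
  u_1 = (2, -3, -1, -1)
  u_2 = (-19/15, 2/5, -28/15, -28/15)

Apply the Gram-Schmidt recurrence
  u_1 = v_1
  u_i = v_i − Σ_{j<i} ((v_i · u_j) / (u_j · u_j)) · u_j.

Step by step this gives:
  u_1 = (2, -3, -1, -1)
  u_2 = (-19/15, 2/5, -28/15, -28/15)

Orthogonality check:
  u_2 · u_1 = 0 (should be 0)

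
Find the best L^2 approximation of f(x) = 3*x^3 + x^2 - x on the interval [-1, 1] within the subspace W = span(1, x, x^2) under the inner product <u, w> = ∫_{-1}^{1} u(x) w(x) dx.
g(x) = x^2 + 4*x/5

The best approximation g ∈ W is the orthogonal projection of f onto W. Writing g = a_0 + a_1 x + a_2 x^2, the coefficients solve the normal equations G · a = b where
  G_{ij} = <φ_i, φ_j> and b_i = <f, φ_i>, with φ_0 = 1, φ_1 = x, φ_2 = x^2.
G =
  [2, 0, 2/3]
  [0, 2/3, 0]
  [2/3, 0, 2/5],
b = (2/3, 8/15, 2/5).
Solving gives a_0 = 0, a_1 = 4/5, a_2 = 1, so
  g(x) = x^2 + 4*x/5.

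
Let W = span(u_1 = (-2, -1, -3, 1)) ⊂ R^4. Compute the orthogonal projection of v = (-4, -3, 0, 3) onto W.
proj_W(v) = (-28/15, -14/15, -14/5, 14/15)

Set up U = [u_1 | ... | u_1] ∈ R^(4×1). The projector onto W = col(U) is P = U (U^T U)^(-1) U^T.
Compute U^T U =
  [15],
and U^T v = (14).
Solve U^T U · c = U^T v for the coefficients: c = (14/15). The projection is proj_W(v) = U c.
Check: (v - proj_W(v)) · u_1 = 0  (should be 0).
Result: proj_W(v) = (-28/15, -14/15, -14/5, 14/15).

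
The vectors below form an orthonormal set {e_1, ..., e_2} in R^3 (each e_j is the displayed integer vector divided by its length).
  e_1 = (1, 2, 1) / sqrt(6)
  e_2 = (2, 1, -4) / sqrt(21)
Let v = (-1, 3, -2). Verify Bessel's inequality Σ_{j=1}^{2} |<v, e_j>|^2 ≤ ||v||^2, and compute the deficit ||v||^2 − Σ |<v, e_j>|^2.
Σ |<v, e_j>|^2 = 75/14; ||v||^2 = 14; deficit = 121/14

Write each e_j = u_j / sqrt(<u_j, u_j>) where u_j is the displayed integer vector. Then <v, e_j> = <v, u_j> / sqrt(<u_j, u_j>), so |<v, e_j>|^2 = <v, u_j>^2 / <u_j, u_j>.
Coefficients: <v, e_1> = 3/sqrt(6), <v, e_2> = 9/sqrt(21).
Square and sum: Σ |<v, e_j>|^2 = 75/14.
Compute ||v||^2 = v·v = 14.
Deficit = 14 − 75/14 = 121/14 ≥ 0, confirming Bessel's inequality. (The deficit equals ||v − Σ <v,e_j> e_j||^2, the squared distance from v to span{e_j}.)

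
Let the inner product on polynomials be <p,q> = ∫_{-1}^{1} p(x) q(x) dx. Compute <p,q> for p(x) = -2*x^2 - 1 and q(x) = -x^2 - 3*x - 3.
<p,q> = 172/15

Expand the product: p(x)·q(x) = 2*x^4 + 6*x^3 + 7*x^2 + 3*x + 3.
∫_{-1}^{1} of each monomial x^k gives [2/(k+1) if k even, 0 if k odd]. Integrating term-by-term (or equivalently evaluating the antiderivative F(x) = 2*x^5/5 + 3*x^4/2 + 7*x^3/3 + 3*x^2/2 + 3*x at the endpoints):
  F(1) − F(−1) = 131/15 − (-41/15) = 172/15.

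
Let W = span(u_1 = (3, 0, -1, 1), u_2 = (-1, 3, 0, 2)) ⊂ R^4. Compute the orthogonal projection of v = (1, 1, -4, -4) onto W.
proj_W(v) = (19/17, -21/17, -4/17, -10/17)

Set up U = [u_1 | ... | u_2] ∈ R^(4×2). The projector onto W = col(U) is P = U (U^T U)^(-1) U^T.
Compute U^T U =
  [11, -1]
  [-1, 14],
and U^T v = (3, -6).
Solve U^T U · c = U^T v for the coefficients: c = (4/17, -7/17). The projection is proj_W(v) = U c.
Check: (v - proj_W(v)) · u_1 = 0  (should be 0).
Check: (v - proj_W(v)) · u_2 = 0  (should be 0).
Result: proj_W(v) = (19/17, -21/17, -4/17, -10/17).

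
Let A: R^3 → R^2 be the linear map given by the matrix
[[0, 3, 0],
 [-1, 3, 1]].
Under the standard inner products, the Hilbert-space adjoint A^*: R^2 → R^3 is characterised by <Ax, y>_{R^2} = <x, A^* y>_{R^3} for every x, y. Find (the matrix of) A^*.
A^* = A^T =
[[0, -1],
 [3, 3],
 [0, 1]]

For real matrices with standard dot products, the defining identity <Ax, y> = <x, A^* y> gives (Ax)^T y = x^T (A^*) y, i.e. x^T A^T y = x^T (A^*) y. Since this holds for all x, y, we must have A^* = A^T. Therefore
A^* =
[[0, -1],
 [3, 3],
 [0, 1]].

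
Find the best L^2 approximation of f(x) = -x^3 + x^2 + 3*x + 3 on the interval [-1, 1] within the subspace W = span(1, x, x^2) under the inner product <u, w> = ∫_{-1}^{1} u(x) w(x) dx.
g(x) = x^2 + 12*x/5 + 3

The best approximation g ∈ W is the orthogonal projection of f onto W. Writing g = a_0 + a_1 x + a_2 x^2, the coefficients solve the normal equations G · a = b where
  G_{ij} = <φ_i, φ_j> and b_i = <f, φ_i>, with φ_0 = 1, φ_1 = x, φ_2 = x^2.
G =
  [2, 0, 2/3]
  [0, 2/3, 0]
  [2/3, 0, 2/5],
b = (20/3, 8/5, 12/5).
Solving gives a_0 = 3, a_1 = 12/5, a_2 = 1, so
  g(x) = x^2 + 12*x/5 + 3.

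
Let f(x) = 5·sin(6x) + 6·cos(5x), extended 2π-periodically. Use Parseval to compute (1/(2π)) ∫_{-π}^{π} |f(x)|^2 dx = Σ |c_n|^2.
Σ |c_n|^2 = 61/2

Expand |f|^2 and use orthogonality of {sin(nx), cos(mx)} on [-π, π]:
  ∫_{-π}^{π} sin(nx)^2 dx = π, ∫ cos(mx)^2 dx = π, and cross terms integrate to 0.
So ∫_{-π}^{π} f(x)^2 dx = 5^2 · π + 6^2 · π = (25 + 36)π.
Divide by 2π: (25 + 36)/2 = 61/2.
By Parseval, this equals Σ |c_n|^2.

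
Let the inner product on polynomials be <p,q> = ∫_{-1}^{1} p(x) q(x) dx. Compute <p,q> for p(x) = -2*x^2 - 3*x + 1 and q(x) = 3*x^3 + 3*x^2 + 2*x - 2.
<p,q> = -28/3

Expand the product: p(x)·q(x) = -6*x^5 - 15*x^4 - 10*x^3 + x^2 + 8*x - 2.
∫_{-1}^{1} of each monomial x^k gives [2/(k+1) if k even, 0 if k odd]. Integrating term-by-term (or equivalently evaluating the antiderivative F(x) = -x^6 - 3*x^5 - 5*x^4/2 + x^3/3 + 4*x^2 - 2*x at the endpoints):
  F(1) − F(−1) = -25/6 − (31/6) = -28/3.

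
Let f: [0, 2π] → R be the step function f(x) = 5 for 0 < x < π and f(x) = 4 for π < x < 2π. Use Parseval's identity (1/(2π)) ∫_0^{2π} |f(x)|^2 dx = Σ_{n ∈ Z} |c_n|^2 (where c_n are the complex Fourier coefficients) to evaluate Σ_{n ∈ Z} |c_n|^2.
Σ |c_n|^2 = 41/2

Parseval equates the L^2 energy of f (normalised by 1/(2π)) with the ℓ^2 sum of its Fourier coefficients: (1/(2π)) ∫_0^{2π} |f|^2 = Σ |c_n|^2.
Compute the left side: (1/(2π)) [∫_0^π 5^2 dx + ∫_π^{2π} 4^2 dx] = (1/(2π)) · (25π + 16π) = (25 + 16)/2 = 41/2.
So Σ_{n ∈ Z} |c_n|^2 = 41/2.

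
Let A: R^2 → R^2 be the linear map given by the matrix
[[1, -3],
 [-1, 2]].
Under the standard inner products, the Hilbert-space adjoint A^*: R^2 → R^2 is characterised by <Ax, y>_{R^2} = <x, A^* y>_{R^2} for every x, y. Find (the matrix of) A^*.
A^* = A^T =
[[1, -1],
 [-3, 2]]

For real matrices with standard dot products, the defining identity <Ax, y> = <x, A^* y> gives (Ax)^T y = x^T (A^*) y, i.e. x^T A^T y = x^T (A^*) y. Since this holds for all x, y, we must have A^* = A^T. Therefore
A^* =
[[1, -1],
 [-3, 2]].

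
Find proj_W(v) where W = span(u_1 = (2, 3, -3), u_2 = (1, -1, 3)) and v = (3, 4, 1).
proj_W(v) = (282/71, 361/142, 27/142)

Set up U = [u_1 | ... | u_2] ∈ R^(3×2). The projector onto W = col(U) is P = U (U^T U)^(-1) U^T.
Compute U^T U =
  [22, -10]
  [-10, 11],
and U^T v = (15, 2).
Solve U^T U · c = U^T v for the coefficients: c = (185/142, 97/71). The projection is proj_W(v) = U c.
Check: (v - proj_W(v)) · u_1 = 0  (should be 0).
Check: (v - proj_W(v)) · u_2 = 0  (should be 0).
Result: proj_W(v) = (282/71, 361/142, 27/142).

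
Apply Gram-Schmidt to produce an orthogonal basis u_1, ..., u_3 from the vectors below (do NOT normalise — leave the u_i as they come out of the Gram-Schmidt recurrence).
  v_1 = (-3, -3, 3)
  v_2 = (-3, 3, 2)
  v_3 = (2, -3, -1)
Orthogonal basis:
  u_1 = (-3, -3, 3)
  u_2 = (-7/3, 11/3, 4/3)
  u_3 = (5/62, 1/62, 3/31)

Apply the Gram-Schmidt recurrence
  u_1 = v_1
  u_i = v_i − Σ_{j<i} ((v_i · u_j) / (u_j · u_j)) · u_j.

Step by step this gives:
  u_1 = (-3, -3, 3)
  u_2 = (-7/3, 11/3, 4/3)
  u_3 = (5/62, 1/62, 3/31)

Orthogonality check:
  u_2 · u_1 = 0 (should be 0)
  u_3 · u_1 = 0 (should be 0)
  u_3 · u_2 = 0 (should be 0)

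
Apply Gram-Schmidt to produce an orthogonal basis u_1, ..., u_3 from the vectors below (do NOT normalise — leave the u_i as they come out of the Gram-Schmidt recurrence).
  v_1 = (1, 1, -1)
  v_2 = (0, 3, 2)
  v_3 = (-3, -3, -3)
Orthogonal basis:
  u_1 = (1, 1, -1)
  u_2 = (-1/3, 8/3, 7/3)
  u_3 = (-45/19, 18/19, -27/19)

Apply the Gram-Schmidt recurrence
  u_1 = v_1
  u_i = v_i − Σ_{j<i} ((v_i · u_j) / (u_j · u_j)) · u_j.

Step by step this gives:
  u_1 = (1, 1, -1)
  u_2 = (-1/3, 8/3, 7/3)
  u_3 = (-45/19, 18/19, -27/19)

Orthogonality check:
  u_2 · u_1 = 0 (should be 0)
  u_3 · u_1 = 0 (should be 0)
  u_3 · u_2 = 0 (should be 0)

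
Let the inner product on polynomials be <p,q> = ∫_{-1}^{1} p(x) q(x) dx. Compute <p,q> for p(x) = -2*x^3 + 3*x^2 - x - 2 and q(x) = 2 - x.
<p,q> = -38/15

Expand the product: p(x)·q(x) = 2*x^4 - 7*x^3 + 7*x^2 - 4.
∫_{-1}^{1} of each monomial x^k gives [2/(k+1) if k even, 0 if k odd]. Integrating term-by-term (or equivalently evaluating the antiderivative F(x) = 2*x^5/5 - 7*x^4/4 + 7*x^3/3 - 4*x at the endpoints):
  F(1) − F(−1) = -181/60 − (-29/60) = -38/15.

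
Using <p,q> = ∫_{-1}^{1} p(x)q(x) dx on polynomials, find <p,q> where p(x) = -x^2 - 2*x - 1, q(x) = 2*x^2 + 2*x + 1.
<p,q> = -112/15

Expand the product: p(x)·q(x) = -2*x^4 - 6*x^3 - 7*x^2 - 4*x - 1.
∫_{-1}^{1} of each monomial x^k gives [2/(k+1) if k even, 0 if k odd]. Integrating term-by-term (or equivalently evaluating the antiderivative F(x) = -2*x^5/5 - 3*x^4/2 - 7*x^3/3 - 2*x^2 - x at the endpoints):
  F(1) − F(−1) = -217/30 − (7/30) = -112/15.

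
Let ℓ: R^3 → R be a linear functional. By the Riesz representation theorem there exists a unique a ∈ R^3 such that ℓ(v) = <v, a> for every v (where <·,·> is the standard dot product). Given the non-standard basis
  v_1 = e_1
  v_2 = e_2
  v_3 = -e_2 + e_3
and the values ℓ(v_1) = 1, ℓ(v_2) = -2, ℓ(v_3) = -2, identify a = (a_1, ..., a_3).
a = (1, -2, -4)

Write a = (a_1, ..., a_3) in the standard basis. For each basis vector v_i, ℓ(v_i) = <v_i, a> is a linear equation in the a_j's. Collect the n equations into a matrix system V a = ℓ, where row i of V is v_i (expressed in the standard basis). Since V is invertible (lower-triangular with 1s on the diagonal, up to permutation), solve by back-substitution:
  V =
[[1, 0, 0],
 [0, 1, 0],
 [0, -1, 1]]
  V a = (1, -2, -2)
Solving gives a = (1, -2, -4).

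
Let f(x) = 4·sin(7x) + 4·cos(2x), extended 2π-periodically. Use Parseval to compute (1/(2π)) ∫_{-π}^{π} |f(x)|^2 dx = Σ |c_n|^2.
Σ |c_n|^2 = 16

Expand |f|^2 and use orthogonality of {sin(nx), cos(mx)} on [-π, π]:
  ∫_{-π}^{π} sin(nx)^2 dx = π, ∫ cos(mx)^2 dx = π, and cross terms integrate to 0.
So ∫_{-π}^{π} f(x)^2 dx = 4^2 · π + 4^2 · π = (16 + 16)π.
Divide by 2π: (16 + 16)/2 = 16.
By Parseval, this equals Σ |c_n|^2.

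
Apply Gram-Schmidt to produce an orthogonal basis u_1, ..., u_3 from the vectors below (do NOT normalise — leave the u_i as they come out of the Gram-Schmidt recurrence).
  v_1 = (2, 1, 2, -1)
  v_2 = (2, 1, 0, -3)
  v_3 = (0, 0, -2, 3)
Orthogonal basis:
  u_1 = (2, 1, 2, -1)
  u_2 = (2/5, 1/5, -8/5, -11/5)
  u_3 = (30/19, 15/19, -25/19, 25/19)

Apply the Gram-Schmidt recurrence
  u_1 = v_1
  u_i = v_i − Σ_{j<i} ((v_i · u_j) / (u_j · u_j)) · u_j.

Step by step this gives:
  u_1 = (2, 1, 2, -1)
  u_2 = (2/5, 1/5, -8/5, -11/5)
  u_3 = (30/19, 15/19, -25/19, 25/19)

Orthogonality check:
  u_2 · u_1 = 0 (should be 0)
  u_3 · u_1 = 0 (should be 0)
  u_3 · u_2 = 0 (should be 0)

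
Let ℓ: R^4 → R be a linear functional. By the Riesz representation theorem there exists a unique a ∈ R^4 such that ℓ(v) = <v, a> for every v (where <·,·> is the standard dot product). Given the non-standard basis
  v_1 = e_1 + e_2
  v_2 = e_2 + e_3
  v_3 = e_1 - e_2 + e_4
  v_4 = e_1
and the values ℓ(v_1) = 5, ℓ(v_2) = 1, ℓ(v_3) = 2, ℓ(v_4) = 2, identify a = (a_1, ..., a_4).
a = (2, 3, -2, 3)

Write a = (a_1, ..., a_4) in the standard basis. For each basis vector v_i, ℓ(v_i) = <v_i, a> is a linear equation in the a_j's. Collect the n equations into a matrix system V a = ℓ, where row i of V is v_i (expressed in the standard basis). Since V is invertible (lower-triangular with 1s on the diagonal, up to permutation), solve by back-substitution:
  V =
[[1, 1, 0, 0],
 [0, 1, 1, 0],
 [1, -1, 0, 1],
 [1, 0, 0, 0]]
  V a = (5, 1, 2, 2)
Solving gives a = (2, 3, -2, 3).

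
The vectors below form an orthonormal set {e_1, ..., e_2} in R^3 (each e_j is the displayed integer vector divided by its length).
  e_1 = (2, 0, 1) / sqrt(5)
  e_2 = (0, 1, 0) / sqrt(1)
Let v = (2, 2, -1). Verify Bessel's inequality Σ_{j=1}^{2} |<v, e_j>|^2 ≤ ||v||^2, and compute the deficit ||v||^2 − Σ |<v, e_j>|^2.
Σ |<v, e_j>|^2 = 29/5; ||v||^2 = 9; deficit = 16/5

Write each e_j = u_j / sqrt(<u_j, u_j>) where u_j is the displayed integer vector. Then <v, e_j> = <v, u_j> / sqrt(<u_j, u_j>), so |<v, e_j>|^2 = <v, u_j>^2 / <u_j, u_j>.
Coefficients: <v, e_1> = 3/sqrt(5), <v, e_2> = 2/sqrt(1).
Square and sum: Σ |<v, e_j>|^2 = 29/5.
Compute ||v||^2 = v·v = 9.
Deficit = 9 − 29/5 = 16/5 ≥ 0, confirming Bessel's inequality. (The deficit equals ||v − Σ <v,e_j> e_j||^2, the squared distance from v to span{e_j}.)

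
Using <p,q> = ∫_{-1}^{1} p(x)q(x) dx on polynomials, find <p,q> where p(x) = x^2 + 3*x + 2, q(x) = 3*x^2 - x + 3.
<p,q> = 86/5

Expand the product: p(x)·q(x) = 3*x^4 + 8*x^3 + 6*x^2 + 7*x + 6.
∫_{-1}^{1} of each monomial x^k gives [2/(k+1) if k even, 0 if k odd]. Integrating term-by-term (or equivalently evaluating the antiderivative F(x) = 3*x^5/5 + 2*x^4 + 2*x^3 + 7*x^2/2 + 6*x at the endpoints):
  F(1) − F(−1) = 141/10 − (-31/10) = 86/5.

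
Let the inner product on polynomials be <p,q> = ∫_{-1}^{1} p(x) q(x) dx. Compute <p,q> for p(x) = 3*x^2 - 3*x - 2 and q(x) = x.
<p,q> = -2

Expand the product: p(x)·q(x) = 3*x^3 - 3*x^2 - 2*x.
∫_{-1}^{1} of each monomial x^k gives [2/(k+1) if k even, 0 if k odd]. Integrating term-by-term (or equivalently evaluating the antiderivative F(x) = 3*x^4/4 - x^3 - x^2 at the endpoints):
  F(1) − F(−1) = -5/4 − (3/4) = -2.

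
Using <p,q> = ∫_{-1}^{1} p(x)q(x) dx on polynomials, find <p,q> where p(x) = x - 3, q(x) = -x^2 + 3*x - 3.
<p,q> = 22

Expand the product: p(x)·q(x) = -x^3 + 6*x^2 - 12*x + 9.
∫_{-1}^{1} of each monomial x^k gives [2/(k+1) if k even, 0 if k odd]. Integrating term-by-term (or equivalently evaluating the antiderivative F(x) = -x^4/4 + 2*x^3 - 6*x^2 + 9*x at the endpoints):
  F(1) − F(−1) = 19/4 − (-69/4) = 22.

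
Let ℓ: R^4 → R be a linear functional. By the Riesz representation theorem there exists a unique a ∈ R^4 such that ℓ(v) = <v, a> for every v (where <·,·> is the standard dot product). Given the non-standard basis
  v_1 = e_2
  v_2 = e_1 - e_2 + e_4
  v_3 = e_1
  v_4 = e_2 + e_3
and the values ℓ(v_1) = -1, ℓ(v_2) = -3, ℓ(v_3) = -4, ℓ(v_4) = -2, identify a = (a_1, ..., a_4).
a = (-4, -1, -1, 0)

Write a = (a_1, ..., a_4) in the standard basis. For each basis vector v_i, ℓ(v_i) = <v_i, a> is a linear equation in the a_j's. Collect the n equations into a matrix system V a = ℓ, where row i of V is v_i (expressed in the standard basis). Since V is invertible (lower-triangular with 1s on the diagonal, up to permutation), solve by back-substitution:
  V =
[[0, 1, 0, 0],
 [1, -1, 0, 1],
 [1, 0, 0, 0],
 [0, 1, 1, 0]]
  V a = (-1, -3, -4, -2)
Solving gives a = (-4, -1, -1, 0).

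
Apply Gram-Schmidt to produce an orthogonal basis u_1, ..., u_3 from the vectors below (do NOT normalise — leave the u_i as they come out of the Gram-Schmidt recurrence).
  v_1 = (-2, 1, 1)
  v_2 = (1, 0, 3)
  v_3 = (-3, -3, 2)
Orthogonal basis:
  u_1 = (-2, 1, 1)
  u_2 = (4/3, -1/6, 17/6)
  u_3 = (-96/59, -224/59, 32/59)

Apply the Gram-Schmidt recurrence
  u_1 = v_1
  u_i = v_i − Σ_{j<i} ((v_i · u_j) / (u_j · u_j)) · u_j.

Step by step this gives:
  u_1 = (-2, 1, 1)
  u_2 = (4/3, -1/6, 17/6)
  u_3 = (-96/59, -224/59, 32/59)

Orthogonality check:
  u_2 · u_1 = 0 (should be 0)
  u_3 · u_1 = 0 (should be 0)
  u_3 · u_2 = 0 (should be 0)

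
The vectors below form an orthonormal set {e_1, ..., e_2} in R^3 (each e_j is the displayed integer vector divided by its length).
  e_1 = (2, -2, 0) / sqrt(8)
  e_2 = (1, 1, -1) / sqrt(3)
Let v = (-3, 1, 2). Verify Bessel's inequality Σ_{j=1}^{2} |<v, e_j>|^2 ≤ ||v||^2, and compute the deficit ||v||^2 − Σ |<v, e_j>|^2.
Σ |<v, e_j>|^2 = 40/3; ||v||^2 = 14; deficit = 2/3

Write each e_j = u_j / sqrt(<u_j, u_j>) where u_j is the displayed integer vector. Then <v, e_j> = <v, u_j> / sqrt(<u_j, u_j>), so |<v, e_j>|^2 = <v, u_j>^2 / <u_j, u_j>.
Coefficients: <v, e_1> = -8/sqrt(8), <v, e_2> = -4/sqrt(3).
Square and sum: Σ |<v, e_j>|^2 = 40/3.
Compute ||v||^2 = v·v = 14.
Deficit = 14 − 40/3 = 2/3 ≥ 0, confirming Bessel's inequality. (The deficit equals ||v − Σ <v,e_j> e_j||^2, the squared distance from v to span{e_j}.)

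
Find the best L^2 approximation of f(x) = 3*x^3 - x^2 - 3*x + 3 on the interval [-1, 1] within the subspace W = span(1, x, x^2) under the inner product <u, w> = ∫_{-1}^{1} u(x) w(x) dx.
g(x) = -x^2 - 6*x/5 + 3

The best approximation g ∈ W is the orthogonal projection of f onto W. Writing g = a_0 + a_1 x + a_2 x^2, the coefficients solve the normal equations G · a = b where
  G_{ij} = <φ_i, φ_j> and b_i = <f, φ_i>, with φ_0 = 1, φ_1 = x, φ_2 = x^2.
G =
  [2, 0, 2/3]
  [0, 2/3, 0]
  [2/3, 0, 2/5],
b = (16/3, -4/5, 8/5).
Solving gives a_0 = 3, a_1 = -6/5, a_2 = -1, so
  g(x) = -x^2 - 6*x/5 + 3.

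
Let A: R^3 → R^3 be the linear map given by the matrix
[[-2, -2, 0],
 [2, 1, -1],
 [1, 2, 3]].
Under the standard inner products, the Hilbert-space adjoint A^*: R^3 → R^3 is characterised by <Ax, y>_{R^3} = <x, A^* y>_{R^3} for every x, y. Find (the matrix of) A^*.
A^* = A^T =
[[-2, 2, 1],
 [-2, 1, 2],
 [0, -1, 3]]

For real matrices with standard dot products, the defining identity <Ax, y> = <x, A^* y> gives (Ax)^T y = x^T (A^*) y, i.e. x^T A^T y = x^T (A^*) y. Since this holds for all x, y, we must have A^* = A^T. Therefore
A^* =
[[-2, 2, 1],
 [-2, 1, 2],
 [0, -1, 3]].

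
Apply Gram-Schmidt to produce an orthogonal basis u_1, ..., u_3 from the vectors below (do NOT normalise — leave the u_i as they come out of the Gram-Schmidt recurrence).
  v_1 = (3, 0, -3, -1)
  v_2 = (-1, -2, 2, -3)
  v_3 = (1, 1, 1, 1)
Orthogonal basis:
  u_1 = (3, 0, -3, -1)
  u_2 = (-1/19, -2, 20/19, -63/19)
  u_3 = (175/153, 71/153, 172/153, 1/17)

Apply the Gram-Schmidt recurrence
  u_1 = v_1
  u_i = v_i − Σ_{j<i} ((v_i · u_j) / (u_j · u_j)) · u_j.

Step by step this gives:
  u_1 = (3, 0, -3, -1)
  u_2 = (-1/19, -2, 20/19, -63/19)
  u_3 = (175/153, 71/153, 172/153, 1/17)

Orthogonality check:
  u_2 · u_1 = 0 (should be 0)
  u_3 · u_1 = 0 (should be 0)
  u_3 · u_2 = 0 (should be 0)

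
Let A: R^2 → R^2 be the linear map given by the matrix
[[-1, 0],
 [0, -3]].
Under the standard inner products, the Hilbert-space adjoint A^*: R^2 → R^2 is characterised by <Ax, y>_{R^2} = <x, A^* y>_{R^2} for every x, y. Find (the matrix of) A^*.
A^* = A^T =
[[-1, 0],
 [0, -3]]

For real matrices with standard dot products, the defining identity <Ax, y> = <x, A^* y> gives (Ax)^T y = x^T (A^*) y, i.e. x^T A^T y = x^T (A^*) y. Since this holds for all x, y, we must have A^* = A^T. Therefore
A^* =
[[-1, 0],
 [0, -3]].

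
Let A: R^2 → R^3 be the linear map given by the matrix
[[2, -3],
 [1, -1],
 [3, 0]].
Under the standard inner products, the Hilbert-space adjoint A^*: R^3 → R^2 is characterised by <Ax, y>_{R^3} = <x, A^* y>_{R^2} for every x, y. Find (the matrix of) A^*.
A^* = A^T =
[[2, 1, 3],
 [-3, -1, 0]]

For real matrices with standard dot products, the defining identity <Ax, y> = <x, A^* y> gives (Ax)^T y = x^T (A^*) y, i.e. x^T A^T y = x^T (A^*) y. Since this holds for all x, y, we must have A^* = A^T. Therefore
A^* =
[[2, 1, 3],
 [-3, -1, 0]].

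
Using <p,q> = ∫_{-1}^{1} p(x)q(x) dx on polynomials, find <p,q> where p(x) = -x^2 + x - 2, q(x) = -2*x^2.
<p,q> = 52/15

Expand the product: p(x)·q(x) = 2*x^4 - 2*x^3 + 4*x^2.
∫_{-1}^{1} of each monomial x^k gives [2/(k+1) if k even, 0 if k odd]. Integrating term-by-term (or equivalently evaluating the antiderivative F(x) = 2*x^5/5 - x^4/2 + 4*x^3/3 at the endpoints):
  F(1) − F(−1) = 37/30 − (-67/30) = 52/15.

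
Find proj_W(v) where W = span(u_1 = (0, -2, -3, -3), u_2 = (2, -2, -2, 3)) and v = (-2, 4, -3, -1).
proj_W(v) = (-404/461, 218/461, 125/461, -885/461)

Set up U = [u_1 | ... | u_2] ∈ R^(4×2). The projector onto W = col(U) is P = U (U^T U)^(-1) U^T.
Compute U^T U =
  [22, 1]
  [1, 21],
and U^T v = (4, -9).
Solve U^T U · c = U^T v for the coefficients: c = (93/461, -202/461). The projection is proj_W(v) = U c.
Check: (v - proj_W(v)) · u_1 = 0  (should be 0).
Check: (v - proj_W(v)) · u_2 = 0  (should be 0).
Result: proj_W(v) = (-404/461, 218/461, 125/461, -885/461).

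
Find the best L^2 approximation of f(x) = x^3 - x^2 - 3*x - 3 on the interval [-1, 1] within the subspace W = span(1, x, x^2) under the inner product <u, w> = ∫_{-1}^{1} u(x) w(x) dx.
g(x) = -x^2 - 12*x/5 - 3

The best approximation g ∈ W is the orthogonal projection of f onto W. Writing g = a_0 + a_1 x + a_2 x^2, the coefficients solve the normal equations G · a = b where
  G_{ij} = <φ_i, φ_j> and b_i = <f, φ_i>, with φ_0 = 1, φ_1 = x, φ_2 = x^2.
G =
  [2, 0, 2/3]
  [0, 2/3, 0]
  [2/3, 0, 2/5],
b = (-20/3, -8/5, -12/5).
Solving gives a_0 = -3, a_1 = -12/5, a_2 = -1, so
  g(x) = -x^2 - 12*x/5 - 3.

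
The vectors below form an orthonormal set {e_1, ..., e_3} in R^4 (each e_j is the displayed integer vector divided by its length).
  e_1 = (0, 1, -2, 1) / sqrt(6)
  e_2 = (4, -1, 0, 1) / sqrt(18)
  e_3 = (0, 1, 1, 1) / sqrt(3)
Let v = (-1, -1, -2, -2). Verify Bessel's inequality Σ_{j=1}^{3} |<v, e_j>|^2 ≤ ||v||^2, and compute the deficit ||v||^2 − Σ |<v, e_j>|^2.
Σ |<v, e_j>|^2 = 89/9; ||v||^2 = 10; deficit = 1/9

Write each e_j = u_j / sqrt(<u_j, u_j>) where u_j is the displayed integer vector. Then <v, e_j> = <v, u_j> / sqrt(<u_j, u_j>), so |<v, e_j>|^2 = <v, u_j>^2 / <u_j, u_j>.
Coefficients: <v, e_1> = 1/sqrt(6), <v, e_2> = -5/sqrt(18), <v, e_3> = -5/sqrt(3).
Square and sum: Σ |<v, e_j>|^2 = 89/9.
Compute ||v||^2 = v·v = 10.
Deficit = 10 − 89/9 = 1/9 ≥ 0, confirming Bessel's inequality. (The deficit equals ||v − Σ <v,e_j> e_j||^2, the squared distance from v to span{e_j}.)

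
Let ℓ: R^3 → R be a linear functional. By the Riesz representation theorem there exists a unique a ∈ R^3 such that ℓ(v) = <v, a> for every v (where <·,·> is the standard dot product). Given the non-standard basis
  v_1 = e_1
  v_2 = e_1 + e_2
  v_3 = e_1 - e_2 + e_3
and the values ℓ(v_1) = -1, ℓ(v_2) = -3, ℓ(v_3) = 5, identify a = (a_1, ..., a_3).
a = (-1, -2, 4)

Write a = (a_1, ..., a_3) in the standard basis. For each basis vector v_i, ℓ(v_i) = <v_i, a> is a linear equation in the a_j's. Collect the n equations into a matrix system V a = ℓ, where row i of V is v_i (expressed in the standard basis). Since V is invertible (lower-triangular with 1s on the diagonal, up to permutation), solve by back-substitution:
  V =
[[1, 0, 0],
 [1, 1, 0],
 [1, -1, 1]]
  V a = (-1, -3, 5)
Solving gives a = (-1, -2, 4).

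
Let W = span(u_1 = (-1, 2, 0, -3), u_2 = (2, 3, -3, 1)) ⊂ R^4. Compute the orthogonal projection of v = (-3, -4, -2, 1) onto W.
proj_W(v) = (-119/321, -784/321, 146/107, 373/321)

Set up U = [u_1 | ... | u_2] ∈ R^(4×2). The projector onto W = col(U) is P = U (U^T U)^(-1) U^T.
Compute U^T U =
  [14, 1]
  [1, 23],
and U^T v = (-8, -11).
Solve U^T U · c = U^T v for the coefficients: c = (-173/321, -146/321). The projection is proj_W(v) = U c.
Check: (v - proj_W(v)) · u_1 = 0  (should be 0).
Check: (v - proj_W(v)) · u_2 = 0  (should be 0).
Result: proj_W(v) = (-119/321, -784/321, 146/107, 373/321).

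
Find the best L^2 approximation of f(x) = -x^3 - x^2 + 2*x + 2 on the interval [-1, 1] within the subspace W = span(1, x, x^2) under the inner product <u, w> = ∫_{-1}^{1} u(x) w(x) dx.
g(x) = -x^2 + 7*x/5 + 2

The best approximation g ∈ W is the orthogonal projection of f onto W. Writing g = a_0 + a_1 x + a_2 x^2, the coefficients solve the normal equations G · a = b where
  G_{ij} = <φ_i, φ_j> and b_i = <f, φ_i>, with φ_0 = 1, φ_1 = x, φ_2 = x^2.
G =
  [2, 0, 2/3]
  [0, 2/3, 0]
  [2/3, 0, 2/5],
b = (10/3, 14/15, 14/15).
Solving gives a_0 = 2, a_1 = 7/5, a_2 = -1, so
  g(x) = -x^2 + 7*x/5 + 2.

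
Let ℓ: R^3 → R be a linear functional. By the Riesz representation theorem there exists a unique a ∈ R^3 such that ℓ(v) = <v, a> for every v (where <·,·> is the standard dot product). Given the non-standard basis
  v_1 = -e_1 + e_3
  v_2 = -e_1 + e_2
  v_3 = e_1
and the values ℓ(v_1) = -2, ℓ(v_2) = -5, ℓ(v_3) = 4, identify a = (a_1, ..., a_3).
a = (4, -1, 2)

Write a = (a_1, ..., a_3) in the standard basis. For each basis vector v_i, ℓ(v_i) = <v_i, a> is a linear equation in the a_j's. Collect the n equations into a matrix system V a = ℓ, where row i of V is v_i (expressed in the standard basis). Since V is invertible (lower-triangular with 1s on the diagonal, up to permutation), solve by back-substitution:
  V =
[[-1, 0, 1],
 [-1, 1, 0],
 [1, 0, 0]]
  V a = (-2, -5, 4)
Solving gives a = (4, -1, 2).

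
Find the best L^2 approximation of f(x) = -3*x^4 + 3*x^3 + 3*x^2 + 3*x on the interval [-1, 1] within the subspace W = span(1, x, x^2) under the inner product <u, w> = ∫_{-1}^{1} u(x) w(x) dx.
g(x) = 3*x^2/7 + 24*x/5 + 9/35

The best approximation g ∈ W is the orthogonal projection of f onto W. Writing g = a_0 + a_1 x + a_2 x^2, the coefficients solve the normal equations G · a = b where
  G_{ij} = <φ_i, φ_j> and b_i = <f, φ_i>, with φ_0 = 1, φ_1 = x, φ_2 = x^2.
G =
  [2, 0, 2/3]
  [0, 2/3, 0]
  [2/3, 0, 2/5],
b = (4/5, 16/5, 12/35).
Solving gives a_0 = 9/35, a_1 = 24/5, a_2 = 3/7, so
  g(x) = 3*x^2/7 + 24*x/5 + 9/35.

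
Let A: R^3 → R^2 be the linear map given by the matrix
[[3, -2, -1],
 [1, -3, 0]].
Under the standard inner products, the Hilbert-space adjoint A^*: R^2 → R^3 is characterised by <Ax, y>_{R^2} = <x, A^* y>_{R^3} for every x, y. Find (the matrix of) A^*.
A^* = A^T =
[[3, 1],
 [-2, -3],
 [-1, 0]]

For real matrices with standard dot products, the defining identity <Ax, y> = <x, A^* y> gives (Ax)^T y = x^T (A^*) y, i.e. x^T A^T y = x^T (A^*) y. Since this holds for all x, y, we must have A^* = A^T. Therefore
A^* =
[[3, 1],
 [-2, -3],
 [-1, 0]].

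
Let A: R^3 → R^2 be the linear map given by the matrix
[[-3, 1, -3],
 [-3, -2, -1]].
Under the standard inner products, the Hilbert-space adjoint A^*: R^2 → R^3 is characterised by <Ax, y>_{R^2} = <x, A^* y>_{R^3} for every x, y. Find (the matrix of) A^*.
A^* = A^T =
[[-3, -3],
 [1, -2],
 [-3, -1]]

For real matrices with standard dot products, the defining identity <Ax, y> = <x, A^* y> gives (Ax)^T y = x^T (A^*) y, i.e. x^T A^T y = x^T (A^*) y. Since this holds for all x, y, we must have A^* = A^T. Therefore
A^* =
[[-3, -3],
 [1, -2],
 [-3, -1]].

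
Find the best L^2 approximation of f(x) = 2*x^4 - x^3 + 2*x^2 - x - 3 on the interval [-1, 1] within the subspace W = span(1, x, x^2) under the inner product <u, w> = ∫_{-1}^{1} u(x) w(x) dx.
g(x) = 26*x^2/7 - 8*x/5 - 111/35

The best approximation g ∈ W is the orthogonal projection of f onto W. Writing g = a_0 + a_1 x + a_2 x^2, the coefficients solve the normal equations G · a = b where
  G_{ij} = <φ_i, φ_j> and b_i = <f, φ_i>, with φ_0 = 1, φ_1 = x, φ_2 = x^2.
G =
  [2, 0, 2/3]
  [0, 2/3, 0]
  [2/3, 0, 2/5],
b = (-58/15, -16/15, -22/35).
Solving gives a_0 = -111/35, a_1 = -8/5, a_2 = 26/7, so
  g(x) = 26*x^2/7 - 8*x/5 - 111/35.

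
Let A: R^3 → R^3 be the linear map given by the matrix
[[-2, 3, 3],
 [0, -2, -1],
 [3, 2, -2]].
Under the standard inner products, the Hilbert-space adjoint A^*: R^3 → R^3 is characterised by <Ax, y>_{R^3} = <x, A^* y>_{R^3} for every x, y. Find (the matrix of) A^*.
A^* = A^T =
[[-2, 0, 3],
 [3, -2, 2],
 [3, -1, -2]]

For real matrices with standard dot products, the defining identity <Ax, y> = <x, A^* y> gives (Ax)^T y = x^T (A^*) y, i.e. x^T A^T y = x^T (A^*) y. Since this holds for all x, y, we must have A^* = A^T. Therefore
A^* =
[[-2, 0, 3],
 [3, -2, 2],
 [3, -1, -2]].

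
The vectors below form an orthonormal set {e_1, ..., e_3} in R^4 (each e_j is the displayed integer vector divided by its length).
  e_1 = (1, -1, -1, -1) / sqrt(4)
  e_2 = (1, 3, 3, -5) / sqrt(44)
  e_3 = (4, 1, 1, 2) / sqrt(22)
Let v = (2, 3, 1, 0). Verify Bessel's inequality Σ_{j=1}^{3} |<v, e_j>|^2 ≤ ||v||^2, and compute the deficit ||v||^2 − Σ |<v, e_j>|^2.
Σ |<v, e_j>|^2 = 12; ||v||^2 = 14; deficit = 2

Write each e_j = u_j / sqrt(<u_j, u_j>) where u_j is the displayed integer vector. Then <v, e_j> = <v, u_j> / sqrt(<u_j, u_j>), so |<v, e_j>|^2 = <v, u_j>^2 / <u_j, u_j>.
Coefficients: <v, e_1> = -2/sqrt(4), <v, e_2> = 14/sqrt(44), <v, e_3> = 12/sqrt(22).
Square and sum: Σ |<v, e_j>|^2 = 12.
Compute ||v||^2 = v·v = 14.
Deficit = 14 − 12 = 2 ≥ 0, confirming Bessel's inequality. (The deficit equals ||v − Σ <v,e_j> e_j||^2, the squared distance from v to span{e_j}.)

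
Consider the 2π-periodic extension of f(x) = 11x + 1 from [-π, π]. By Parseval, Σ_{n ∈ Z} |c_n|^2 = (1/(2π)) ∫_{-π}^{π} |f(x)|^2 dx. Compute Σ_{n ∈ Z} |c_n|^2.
Σ |c_n|^2 = 121π^2/3 + 1

Expand and integrate term by term over [-π, π]:
  ∫ (11x)^2 dx = 121·(2π^3/3); ∫ 2·11·(1)·x dx = 0 (odd integrand); ∫ 1^2 dx = 1·2π.
So (1/(2π)) ∫_{-π}^{π} (11x + 1)^2 dx = 121π^2/3 + 1 = 121π^2/3 + 1.
Parseval ⇒ Σ |c_n|^2 = 121π^2/3 + 1.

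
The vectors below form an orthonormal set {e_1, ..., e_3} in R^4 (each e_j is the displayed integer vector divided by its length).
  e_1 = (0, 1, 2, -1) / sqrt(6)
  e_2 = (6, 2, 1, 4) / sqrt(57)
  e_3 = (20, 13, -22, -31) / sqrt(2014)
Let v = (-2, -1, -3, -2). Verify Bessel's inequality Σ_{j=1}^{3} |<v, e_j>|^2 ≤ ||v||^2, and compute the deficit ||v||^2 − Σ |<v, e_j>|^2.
Σ |<v, e_j>|^2 = 950/53; ||v||^2 = 18; deficit = 4/53

Write each e_j = u_j / sqrt(<u_j, u_j>) where u_j is the displayed integer vector. Then <v, e_j> = <v, u_j> / sqrt(<u_j, u_j>), so |<v, e_j>|^2 = <v, u_j>^2 / <u_j, u_j>.
Coefficients: <v, e_1> = -5/sqrt(6), <v, e_2> = -25/sqrt(57), <v, e_3> = 75/sqrt(2014).
Square and sum: Σ |<v, e_j>|^2 = 950/53.
Compute ||v||^2 = v·v = 18.
Deficit = 18 − 950/53 = 4/53 ≥ 0, confirming Bessel's inequality. (The deficit equals ||v − Σ <v,e_j> e_j||^2, the squared distance from v to span{e_j}.)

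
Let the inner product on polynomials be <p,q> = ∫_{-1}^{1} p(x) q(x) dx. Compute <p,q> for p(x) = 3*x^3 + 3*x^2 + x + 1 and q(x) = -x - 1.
<p,q> = -88/15

Expand the product: p(x)·q(x) = -3*x^4 - 6*x^3 - 4*x^2 - 2*x - 1.
∫_{-1}^{1} of each monomial x^k gives [2/(k+1) if k even, 0 if k odd]. Integrating term-by-term (or equivalently evaluating the antiderivative F(x) = -3*x^5/5 - 3*x^4/2 - 4*x^3/3 - x^2 - x at the endpoints):
  F(1) − F(−1) = -163/30 − (13/30) = -88/15.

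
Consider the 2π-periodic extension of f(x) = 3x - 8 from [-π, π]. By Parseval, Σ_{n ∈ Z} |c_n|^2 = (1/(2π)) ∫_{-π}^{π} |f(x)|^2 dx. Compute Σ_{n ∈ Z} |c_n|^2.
Σ |c_n|^2 = 3π^2 + 64

Expand and integrate term by term over [-π, π]:
  ∫ (3x)^2 dx = 9·(2π^3/3); ∫ 2·3·(-8)·x dx = 0 (odd integrand); ∫ (-8)^2 dx = 64·2π.
So (1/(2π)) ∫_{-π}^{π} (3x - 8)^2 dx = 9π^2/3 + 64 = 3π^2 + 64.
Parseval ⇒ Σ |c_n|^2 = 3π^2 + 64.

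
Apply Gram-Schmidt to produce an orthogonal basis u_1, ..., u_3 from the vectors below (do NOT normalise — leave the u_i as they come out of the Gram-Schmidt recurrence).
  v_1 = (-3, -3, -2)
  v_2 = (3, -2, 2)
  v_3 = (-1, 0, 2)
Orthogonal basis:
  u_1 = (-3, -3, -2)
  u_2 = (45/22, -65/22, 15/11)
  u_3 = (-16/13, 0, 24/13)

Apply the Gram-Schmidt recurrence
  u_1 = v_1
  u_i = v_i − Σ_{j<i} ((v_i · u_j) / (u_j · u_j)) · u_j.

Step by step this gives:
  u_1 = (-3, -3, -2)
  u_2 = (45/22, -65/22, 15/11)
  u_3 = (-16/13, 0, 24/13)

Orthogonality check:
  u_2 · u_1 = 0 (should be 0)
  u_3 · u_1 = 0 (should be 0)
  u_3 · u_2 = 0 (should be 0)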